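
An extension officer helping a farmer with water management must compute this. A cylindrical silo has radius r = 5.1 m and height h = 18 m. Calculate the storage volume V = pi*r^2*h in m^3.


V = pi * r^2 * h
  = pi * 5.1^2 * 18
  = pi * 26.01 * 18
  = 1470.83 m^3


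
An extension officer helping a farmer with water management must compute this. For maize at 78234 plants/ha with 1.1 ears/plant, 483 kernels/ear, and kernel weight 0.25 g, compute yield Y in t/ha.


Y = density * ears * kernels * kw
  = 78234 * 1.1 * 483 * 0.25 g/ha
  = 10391431.05 g/ha
  = 10391.43 kg/ha = 10.39 t/ha


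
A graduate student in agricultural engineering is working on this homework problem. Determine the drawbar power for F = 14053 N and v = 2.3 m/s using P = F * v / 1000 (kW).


P = F * v / 1000
  = 14053 * 2.3 / 1000
  = 32321.90 / 1000
  = 32.32 kW


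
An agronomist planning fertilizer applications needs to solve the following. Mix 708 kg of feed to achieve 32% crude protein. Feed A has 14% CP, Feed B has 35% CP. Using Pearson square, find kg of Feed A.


parts_A = CP_b - target = 35 - 32 = 3
parts_B = target - CP_a = 32 - 14 = 18
total_parts = 3 + 18 = 21
Feed A = 708 * 3 / 21 = 101.14 kg
Feed B = 708 * 18 / 21 = 606.86 kg

101.14 kg


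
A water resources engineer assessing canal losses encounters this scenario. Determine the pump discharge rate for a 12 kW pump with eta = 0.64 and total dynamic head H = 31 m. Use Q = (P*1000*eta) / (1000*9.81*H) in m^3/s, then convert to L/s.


Q = (P * 1000 * eta) / (rho * g * H)
  = (12 * 1000 * 0.64) / (1000 * 9.81 * 31)
  = 7680 / 304110
  = 0.02525 m^3/s = 25.25 L/s


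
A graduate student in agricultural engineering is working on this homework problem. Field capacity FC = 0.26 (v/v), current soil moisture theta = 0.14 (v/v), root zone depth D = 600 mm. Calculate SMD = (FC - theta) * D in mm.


SMD = (FC - theta) * D
    = (0.26 - 0.14) * 600
    = 0.120 * 600
    = 72 mm


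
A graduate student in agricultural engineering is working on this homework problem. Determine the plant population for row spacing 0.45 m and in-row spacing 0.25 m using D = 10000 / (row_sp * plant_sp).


D = 10000 / (row_sp * plant_sp)
  = 10000 / (0.45 * 0.25)
  = 10000 / 0.1125
  = 88888.89 plants/ha


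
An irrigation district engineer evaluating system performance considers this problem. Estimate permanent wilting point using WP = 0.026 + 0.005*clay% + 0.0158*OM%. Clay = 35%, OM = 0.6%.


WP = 0.026 + 0.005*35 + 0.0158*0.6
   = 0.026 + 0.1750 + 0.0095
   = 0.2105


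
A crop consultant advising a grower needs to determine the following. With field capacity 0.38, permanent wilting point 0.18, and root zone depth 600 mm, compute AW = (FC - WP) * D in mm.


AW = (FC - WP) * D
   = (0.38 - 0.18) * 600
   = 0.20 * 600
   = 120 mm


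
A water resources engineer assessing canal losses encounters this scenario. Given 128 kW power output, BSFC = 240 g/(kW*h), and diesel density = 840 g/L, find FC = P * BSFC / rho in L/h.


FC = P * BSFC / rho_fuel
   = 128 * 240 / 840
   = 30720 / 840
   = 36.57 L/h


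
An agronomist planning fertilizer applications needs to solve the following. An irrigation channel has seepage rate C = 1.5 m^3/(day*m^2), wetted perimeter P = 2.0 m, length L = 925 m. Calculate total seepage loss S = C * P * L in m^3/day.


S = C * P * L
  = 1.5 * 2.0 * 925
  = 2775 m^3/day


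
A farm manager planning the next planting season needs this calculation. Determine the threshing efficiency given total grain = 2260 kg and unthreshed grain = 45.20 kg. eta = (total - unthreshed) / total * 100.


eta = (total - unthreshed) / total * 100
    = (2260 - 45.20) / 2260 * 100
    = 2214.80 / 2260 * 100
    = 98%


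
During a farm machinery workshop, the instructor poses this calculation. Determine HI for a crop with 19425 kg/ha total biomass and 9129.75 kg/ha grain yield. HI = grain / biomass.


HI = grain_yield / biomass
   = 9129.75 / 19425
   = 0.47


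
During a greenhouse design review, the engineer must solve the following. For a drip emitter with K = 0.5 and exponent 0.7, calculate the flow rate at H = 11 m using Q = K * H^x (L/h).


Q = K * H^x
  = 0.5 * 11^0.7
  = 0.5 * 5.3577
  = 2.68 L/h


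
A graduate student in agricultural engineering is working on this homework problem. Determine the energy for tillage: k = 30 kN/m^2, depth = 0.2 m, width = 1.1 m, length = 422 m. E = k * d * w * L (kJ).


E = k * d * w * L
  = 30 * 0.2 * 1.1 * 422
  = 2785.20 kJ


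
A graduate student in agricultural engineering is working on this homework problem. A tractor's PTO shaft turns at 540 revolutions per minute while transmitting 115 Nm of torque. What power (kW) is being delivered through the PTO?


P = 2*pi*n*T / 60000
  = 2*pi * 540 * 115 / 60000
  = 390185.81 / 60000
  = 6.50 kW


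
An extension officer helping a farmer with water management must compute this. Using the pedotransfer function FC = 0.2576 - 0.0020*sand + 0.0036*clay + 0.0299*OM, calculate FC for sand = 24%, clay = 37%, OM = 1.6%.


FC = 0.2576 - 0.0020*24 + 0.0036*37 + 0.0299*1.6
   = 0.2576 - 0.0480 + 0.1332 + 0.0478
   = 0.3906


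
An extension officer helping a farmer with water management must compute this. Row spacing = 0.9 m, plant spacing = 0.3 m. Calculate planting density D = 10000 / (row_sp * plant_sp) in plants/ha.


D = 10000 / (row_sp * plant_sp)
  = 10000 / (0.9 * 0.3)
  = 10000 / 0.2700
  = 37037.04 plants/ha


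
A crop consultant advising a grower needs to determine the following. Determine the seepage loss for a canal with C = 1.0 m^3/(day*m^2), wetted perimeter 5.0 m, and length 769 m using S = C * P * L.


S = C * P * L
  = 1.0 * 5.0 * 769
  = 3845 m^3/day


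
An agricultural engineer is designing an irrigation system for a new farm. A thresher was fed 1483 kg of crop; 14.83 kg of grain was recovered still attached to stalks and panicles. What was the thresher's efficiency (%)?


eta = (total - unthreshed) / total * 100
    = (1483 - 14.83) / 1483 * 100
    = 1468.17 / 1483 * 100
    = 99%


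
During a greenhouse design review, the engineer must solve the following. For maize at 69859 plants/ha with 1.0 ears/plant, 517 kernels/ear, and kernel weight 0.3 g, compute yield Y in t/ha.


Y = density * ears * kernels * kw
  = 69859 * 1.0 * 517 * 0.3 g/ha
  = 10835130.90 g/ha
  = 10835.13 kg/ha = 10.84 t/ha


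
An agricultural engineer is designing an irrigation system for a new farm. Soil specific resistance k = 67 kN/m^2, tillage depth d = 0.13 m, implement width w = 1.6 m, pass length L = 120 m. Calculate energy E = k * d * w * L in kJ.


E = k * d * w * L
  = 67 * 0.13 * 1.6 * 120
  = 1672.32 kJ


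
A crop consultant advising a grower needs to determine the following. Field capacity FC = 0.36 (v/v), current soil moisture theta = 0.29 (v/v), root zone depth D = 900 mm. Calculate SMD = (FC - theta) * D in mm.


SMD = (FC - theta) * D
    = (0.36 - 0.29) * 900
    = 0.070 * 900
    = 63 mm


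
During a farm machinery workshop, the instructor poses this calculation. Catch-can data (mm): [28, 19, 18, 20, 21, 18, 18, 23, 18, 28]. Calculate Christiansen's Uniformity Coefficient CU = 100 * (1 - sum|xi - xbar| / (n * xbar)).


xbar = 211 / 10 = 21.100
sum|xi - xbar| = 31.400
CU = 100 * (1 - 31.400 / (10 * 21.100))
   = 100 * (1 - 0.1488)
   = 85.12%


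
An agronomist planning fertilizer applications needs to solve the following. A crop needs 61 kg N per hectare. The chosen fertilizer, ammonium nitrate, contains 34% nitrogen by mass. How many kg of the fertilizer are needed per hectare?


Rate = N_required / (N_content / 100)
     = 61 / (34 / 100)
     = 61 / 0.34
     = 179.41 kg/ha


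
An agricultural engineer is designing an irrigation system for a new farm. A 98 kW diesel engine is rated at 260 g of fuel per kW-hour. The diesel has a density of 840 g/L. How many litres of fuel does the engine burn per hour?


FC = P * BSFC / rho_fuel
   = 98 * 260 / 840
   = 25480 / 840
   = 30.33 L/h


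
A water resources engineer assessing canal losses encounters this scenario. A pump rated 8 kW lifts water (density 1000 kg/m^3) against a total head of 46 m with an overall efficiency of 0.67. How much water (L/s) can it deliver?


Q = (P * 1000 * eta) / (rho * g * H)
  = (8 * 1000 * 0.67) / (1000 * 9.81 * 46)
  = 5360 / 451260
  = 0.01188 m^3/s = 11.88 L/s


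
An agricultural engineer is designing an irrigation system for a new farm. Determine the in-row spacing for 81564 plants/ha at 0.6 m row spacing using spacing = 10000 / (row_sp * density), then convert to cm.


spacing = 10000 / (row_sp * density)
        = 10000 / (0.6 * 81564)
        = 10000 / 48938.40
        = 0.20434 m = 20.43 cm


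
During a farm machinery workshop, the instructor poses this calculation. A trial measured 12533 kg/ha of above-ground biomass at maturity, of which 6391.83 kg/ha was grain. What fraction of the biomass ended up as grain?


HI = grain_yield / biomass
   = 6391.83 / 12533
   = 0.51


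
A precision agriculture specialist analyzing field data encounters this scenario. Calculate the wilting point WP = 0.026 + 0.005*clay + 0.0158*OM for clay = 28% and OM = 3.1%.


WP = 0.026 + 0.005*28 + 0.0158*3.1
   = 0.026 + 0.1400 + 0.0490
   = 0.2150


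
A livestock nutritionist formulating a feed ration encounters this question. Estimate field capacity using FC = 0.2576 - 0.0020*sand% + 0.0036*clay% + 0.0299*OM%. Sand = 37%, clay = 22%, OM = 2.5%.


FC = 0.2576 - 0.0020*37 + 0.0036*22 + 0.0299*2.5
   = 0.2576 - 0.0740 + 0.0792 + 0.0748
   = 0.3376


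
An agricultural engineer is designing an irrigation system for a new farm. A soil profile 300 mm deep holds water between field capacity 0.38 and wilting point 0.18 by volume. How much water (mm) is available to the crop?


AW = (FC - WP) * D
   = (0.38 - 0.18) * 300
   = 0.20 * 300
   = 60 mm


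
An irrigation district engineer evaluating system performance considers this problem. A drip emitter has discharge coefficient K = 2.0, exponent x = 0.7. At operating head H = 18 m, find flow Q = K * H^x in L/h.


Q = K * H^x
  = 2.0 * 18^0.7
  = 2.0 * 7.5629
  = 15.13 L/h


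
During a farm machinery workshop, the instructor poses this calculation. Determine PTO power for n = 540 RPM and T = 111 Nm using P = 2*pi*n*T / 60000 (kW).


P = 2*pi*n*T / 60000
  = 2*pi * 540 * 111 / 60000
  = 376614.13 / 60000
  = 6.28 kW


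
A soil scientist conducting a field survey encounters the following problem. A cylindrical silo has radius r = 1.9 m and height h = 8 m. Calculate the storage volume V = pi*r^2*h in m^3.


V = pi * r^2 * h
  = pi * 1.9^2 * 8
  = pi * 3.61 * 8
  = 90.73 m^3


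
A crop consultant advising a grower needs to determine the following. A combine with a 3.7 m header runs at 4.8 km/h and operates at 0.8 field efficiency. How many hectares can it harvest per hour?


C = w * v * eta_f / 10
  = 3.7 * 4.8 * 0.8 / 10
  = 14.21 / 10
  = 1.42 ha/h


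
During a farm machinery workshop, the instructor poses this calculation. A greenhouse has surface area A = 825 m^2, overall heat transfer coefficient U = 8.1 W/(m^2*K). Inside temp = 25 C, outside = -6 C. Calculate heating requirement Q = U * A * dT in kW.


dT = 25 - (-6) = 31 K
Q = U * A * dT
  = 8.1 * 825 * 31
  = 207157.50 W = 207.16 kW


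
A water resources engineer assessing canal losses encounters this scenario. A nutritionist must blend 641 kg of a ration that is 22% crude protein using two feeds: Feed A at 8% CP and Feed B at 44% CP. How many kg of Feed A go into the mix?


parts_A = CP_b - target = 44 - 22 = 22
parts_B = target - CP_a = 22 - 8 = 14
total_parts = 22 + 14 = 36
Feed A = 641 * 22 / 36 = 391.72 kg
Feed B = 641 * 14 / 36 = 249.28 kg

391.72 kg


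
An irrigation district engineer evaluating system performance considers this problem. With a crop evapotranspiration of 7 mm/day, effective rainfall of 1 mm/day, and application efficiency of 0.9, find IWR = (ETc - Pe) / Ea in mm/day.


IWR = (ETc - Pe) / Ea
    = (7 - 1) / 0.9
    = 6 / 0.9
    = 6.67 mm/day


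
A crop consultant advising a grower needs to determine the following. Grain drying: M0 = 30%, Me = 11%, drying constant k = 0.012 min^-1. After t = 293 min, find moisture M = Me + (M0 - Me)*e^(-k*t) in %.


M = Me + (M0 - Me) * e^(-k*t)
  = 11 + (30 - 11) * e^(-0.012*293)
  = 11 + 19 * e^(-3.516)
  = 11 + 19 * 0.02972
  = 11 + 0.5646
  = 11.56%


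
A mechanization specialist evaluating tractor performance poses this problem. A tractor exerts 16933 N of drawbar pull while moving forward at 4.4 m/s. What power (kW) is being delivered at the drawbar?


P = F * v / 1000
  = 16933 * 4.4 / 1000
  = 74505.20 / 1000
  = 74.51 kW


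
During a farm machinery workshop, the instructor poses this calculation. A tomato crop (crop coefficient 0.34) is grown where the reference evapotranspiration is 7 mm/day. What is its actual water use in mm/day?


ETc = Kc * ET0
    = 0.34 * 7
    = 2.38 mm/day


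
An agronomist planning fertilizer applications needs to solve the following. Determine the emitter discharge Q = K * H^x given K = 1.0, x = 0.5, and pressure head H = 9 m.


Q = K * H^x
  = 1.0 * 9^0.5
  = 1.0 * 3
  = 3 L/h


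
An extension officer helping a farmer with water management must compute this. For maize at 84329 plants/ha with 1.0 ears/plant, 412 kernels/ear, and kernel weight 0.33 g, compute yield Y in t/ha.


Y = density * ears * kernels * kw
  = 84329 * 1.0 * 412 * 0.33 g/ha
  = 11465370.84 g/ha
  = 11465.37 kg/ha = 11.47 t/ha


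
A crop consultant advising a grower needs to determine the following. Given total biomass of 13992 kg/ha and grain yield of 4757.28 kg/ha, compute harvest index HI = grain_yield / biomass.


HI = grain_yield / biomass
   = 4757.28 / 13992
   = 0.34


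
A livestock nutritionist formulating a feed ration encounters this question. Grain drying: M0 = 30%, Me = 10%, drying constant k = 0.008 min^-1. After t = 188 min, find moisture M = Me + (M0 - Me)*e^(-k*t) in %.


M = Me + (M0 - Me) * e^(-k*t)
  = 10 + (30 - 10) * e^(-0.008*188)
  = 10 + 20 * e^(-1.504)
  = 10 + 20 * 0.22224
  = 10 + 4.4448
  = 14.44%


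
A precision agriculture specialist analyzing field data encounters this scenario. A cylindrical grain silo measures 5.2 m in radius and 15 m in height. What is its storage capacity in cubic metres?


V = pi * r^2 * h
  = pi * 5.2^2 * 15
  = pi * 27.04 * 15
  = 1274.23 m^3


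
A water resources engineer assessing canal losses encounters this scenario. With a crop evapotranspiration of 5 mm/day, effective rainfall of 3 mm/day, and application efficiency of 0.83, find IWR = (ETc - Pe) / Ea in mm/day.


IWR = (ETc - Pe) / Ea
    = (5 - 3) / 0.83
    = 2 / 0.83
    = 2.41 mm/day


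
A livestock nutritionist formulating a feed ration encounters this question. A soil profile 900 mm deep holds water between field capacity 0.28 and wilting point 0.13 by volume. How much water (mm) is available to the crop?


AW = (FC - WP) * D
   = (0.28 - 0.13) * 900
   = 0.15 * 900
   = 135 mm


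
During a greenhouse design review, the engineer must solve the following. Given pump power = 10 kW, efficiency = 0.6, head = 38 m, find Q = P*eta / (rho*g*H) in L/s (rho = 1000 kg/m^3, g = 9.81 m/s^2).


Q = (P * 1000 * eta) / (rho * g * H)
  = (10 * 1000 * 0.6) / (1000 * 9.81 * 38)
  = 6000 / 372780
  = 0.01610 m^3/s = 16.10 L/s


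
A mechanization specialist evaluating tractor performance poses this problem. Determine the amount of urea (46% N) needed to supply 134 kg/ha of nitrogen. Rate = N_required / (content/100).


Rate = N_required / (N_content / 100)
     = 134 / (46 / 100)
     = 134 / 0.46
     = 291.30 kg/ha


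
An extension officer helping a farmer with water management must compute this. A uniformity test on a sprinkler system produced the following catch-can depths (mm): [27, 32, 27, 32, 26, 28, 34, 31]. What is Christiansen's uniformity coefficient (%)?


xbar = 237 / 8 = 29.625
sum|xi - xbar| = 21
CU = 100 * (1 - 21 / (8 * 29.625))
   = 100 * (1 - 0.0886)
   = 91.14%


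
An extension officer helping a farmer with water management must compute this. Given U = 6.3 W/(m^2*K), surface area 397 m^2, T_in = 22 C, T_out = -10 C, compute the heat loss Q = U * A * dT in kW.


dT = 22 - (-10) = 32 K
Q = U * A * dT
  = 6.3 * 397 * 32
  = 80035.20 W = 80.04 kW


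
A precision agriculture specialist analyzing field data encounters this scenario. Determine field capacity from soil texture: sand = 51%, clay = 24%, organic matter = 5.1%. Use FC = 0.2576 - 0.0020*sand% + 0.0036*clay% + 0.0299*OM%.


FC = 0.2576 - 0.0020*51 + 0.0036*24 + 0.0299*5.1
   = 0.2576 - 0.1020 + 0.0864 + 0.1525
   = 0.3945


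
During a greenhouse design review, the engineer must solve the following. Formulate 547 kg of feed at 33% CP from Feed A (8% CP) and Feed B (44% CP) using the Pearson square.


parts_A = CP_b - target = 44 - 33 = 11
parts_B = target - CP_a = 33 - 8 = 25
total_parts = 11 + 25 = 36
Feed A = 547 * 11 / 36 = 167.14 kg
Feed B = 547 * 25 / 36 = 379.86 kg

167.14 kg


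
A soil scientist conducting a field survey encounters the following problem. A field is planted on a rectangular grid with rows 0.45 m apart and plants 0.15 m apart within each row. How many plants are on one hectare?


D = 10000 / (row_sp * plant_sp)
  = 10000 / (0.45 * 0.15)
  = 10000 / 0.0675
  = 148148.15 plants/ha


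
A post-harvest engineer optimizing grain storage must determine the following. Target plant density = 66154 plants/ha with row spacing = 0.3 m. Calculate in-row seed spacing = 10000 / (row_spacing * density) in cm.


spacing = 10000 / (row_sp * density)
        = 10000 / (0.3 * 66154)
        = 10000 / 19846.20
        = 0.50387 m = 50.39 cm


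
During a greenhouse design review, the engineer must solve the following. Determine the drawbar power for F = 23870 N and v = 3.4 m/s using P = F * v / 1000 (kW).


P = F * v / 1000
  = 23870 * 3.4 / 1000
  = 81158 / 1000
  = 81.16 kW


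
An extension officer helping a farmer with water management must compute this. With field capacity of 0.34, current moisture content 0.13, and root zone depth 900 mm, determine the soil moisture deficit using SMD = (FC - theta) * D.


SMD = (FC - theta) * D
    = (0.34 - 0.13) * 900
    = 0.210 * 900
    = 189 mm


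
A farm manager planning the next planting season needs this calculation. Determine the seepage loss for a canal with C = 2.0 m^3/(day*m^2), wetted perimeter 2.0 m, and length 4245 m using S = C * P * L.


S = C * P * L
  = 2.0 * 2.0 * 4245
  = 16980 m^3/day


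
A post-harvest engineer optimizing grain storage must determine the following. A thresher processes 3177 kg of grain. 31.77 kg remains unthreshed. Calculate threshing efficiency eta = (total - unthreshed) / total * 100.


eta = (total - unthreshed) / total * 100
    = (3177 - 31.77) / 3177 * 100
    = 3145.23 / 3177 * 100
    = 99%


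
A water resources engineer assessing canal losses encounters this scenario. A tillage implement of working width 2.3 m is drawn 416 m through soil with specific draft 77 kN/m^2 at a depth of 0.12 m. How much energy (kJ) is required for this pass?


E = k * d * w * L
  = 77 * 0.12 * 2.3 * 416
  = 8840.83 kJ


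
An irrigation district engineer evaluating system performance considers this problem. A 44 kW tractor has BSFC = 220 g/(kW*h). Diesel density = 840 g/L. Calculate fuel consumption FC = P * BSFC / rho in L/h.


FC = P * BSFC / rho_fuel
   = 44 * 220 / 840
   = 9680 / 840
   = 11.52 L/h


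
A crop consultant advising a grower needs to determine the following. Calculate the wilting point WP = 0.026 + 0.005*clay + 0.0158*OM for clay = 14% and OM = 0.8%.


WP = 0.026 + 0.005*14 + 0.0158*0.8
   = 0.026 + 0.0700 + 0.0126
   = 0.1086


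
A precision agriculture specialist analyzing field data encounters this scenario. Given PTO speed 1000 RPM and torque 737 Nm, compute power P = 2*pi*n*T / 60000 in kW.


P = 2*pi*n*T / 60000
  = 2*pi * 1000 * 737 / 60000
  = 4630707.57 / 60000
  = 77.18 kW


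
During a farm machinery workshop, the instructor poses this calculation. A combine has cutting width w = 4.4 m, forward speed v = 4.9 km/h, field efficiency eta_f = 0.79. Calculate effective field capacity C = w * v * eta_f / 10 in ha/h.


C = w * v * eta_f / 10
  = 4.4 * 4.9 * 0.79 / 10
  = 17.03 / 10
  = 1.70 ha/h


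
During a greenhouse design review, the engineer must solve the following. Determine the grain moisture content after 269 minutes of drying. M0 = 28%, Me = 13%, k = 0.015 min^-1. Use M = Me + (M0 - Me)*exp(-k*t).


M = Me + (M0 - Me) * e^(-k*t)
  = 13 + (28 - 13) * e^(-0.015*269)
  = 13 + 15 * e^(-4.035)
  = 13 + 15 * 0.01769
  = 13 + 0.2653
  = 13.27%


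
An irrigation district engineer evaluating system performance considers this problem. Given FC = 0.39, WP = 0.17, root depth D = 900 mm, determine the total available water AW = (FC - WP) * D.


AW = (FC - WP) * D
   = (0.39 - 0.17) * 900
   = 0.22 * 900
   = 198 mm


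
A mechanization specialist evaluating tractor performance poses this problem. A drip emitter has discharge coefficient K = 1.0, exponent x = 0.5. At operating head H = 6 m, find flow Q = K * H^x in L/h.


Q = K * H^x
  = 1.0 * 6^0.5
  = 1.0 * 2.4495
  = 2.45 L/h


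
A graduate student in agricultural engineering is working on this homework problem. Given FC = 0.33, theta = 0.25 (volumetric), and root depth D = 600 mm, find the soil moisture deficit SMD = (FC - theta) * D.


SMD = (FC - theta) * D
    = (0.33 - 0.25) * 600
    = 0.080 * 600
    = 48 mm


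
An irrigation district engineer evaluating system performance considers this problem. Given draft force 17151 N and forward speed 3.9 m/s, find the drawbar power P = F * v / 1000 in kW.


P = F * v / 1000
  = 17151 * 3.9 / 1000
  = 66888.90 / 1000
  = 66.89 kW


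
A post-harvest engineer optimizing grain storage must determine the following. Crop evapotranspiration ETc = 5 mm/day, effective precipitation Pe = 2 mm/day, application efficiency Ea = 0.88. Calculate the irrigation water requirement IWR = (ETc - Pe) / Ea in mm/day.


IWR = (ETc - Pe) / Ea
    = (5 - 2) / 0.88
    = 3 / 0.88
    = 3.41 mm/day


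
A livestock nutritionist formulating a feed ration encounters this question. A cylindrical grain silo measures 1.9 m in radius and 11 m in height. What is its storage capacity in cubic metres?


V = pi * r^2 * h
  = pi * 1.9^2 * 11
  = pi * 3.61 * 11
  = 124.75 m^3


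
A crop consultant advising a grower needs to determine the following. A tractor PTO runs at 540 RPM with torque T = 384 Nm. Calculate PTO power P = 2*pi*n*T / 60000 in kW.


P = 2*pi*n*T / 60000
  = 2*pi * 540 * 384 / 60000
  = 1302881.31 / 60000
  = 21.71 kW


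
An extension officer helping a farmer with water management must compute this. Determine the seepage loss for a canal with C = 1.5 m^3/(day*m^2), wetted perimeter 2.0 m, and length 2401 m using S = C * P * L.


S = C * P * L
  = 1.5 * 2.0 * 2401
  = 7203 m^3/day


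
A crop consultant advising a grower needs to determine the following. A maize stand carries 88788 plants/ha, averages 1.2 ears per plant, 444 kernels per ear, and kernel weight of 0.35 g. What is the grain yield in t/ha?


Y = density * ears * kernels * kw
  = 88788 * 1.2 * 444 * 0.35 g/ha
  = 16557186.24 g/ha
  = 16557.19 kg/ha = 16.56 t/ha


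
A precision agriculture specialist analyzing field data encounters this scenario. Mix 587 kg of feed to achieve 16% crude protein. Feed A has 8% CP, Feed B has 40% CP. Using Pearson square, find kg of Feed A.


parts_A = CP_b - target = 40 - 16 = 24
parts_B = target - CP_a = 16 - 8 = 8
total_parts = 24 + 8 = 32
Feed A = 587 * 24 / 32 = 440.25 kg
Feed B = 587 * 8 / 32 = 146.75 kg

440.25 kg


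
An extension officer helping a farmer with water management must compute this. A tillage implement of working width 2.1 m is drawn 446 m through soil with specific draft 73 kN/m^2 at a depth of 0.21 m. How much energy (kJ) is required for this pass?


E = k * d * w * L
  = 73 * 0.21 * 2.1 * 446
  = 14358.08 kJ


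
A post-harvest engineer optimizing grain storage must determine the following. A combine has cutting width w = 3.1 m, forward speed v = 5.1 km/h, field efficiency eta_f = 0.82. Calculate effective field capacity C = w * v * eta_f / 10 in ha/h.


C = w * v * eta_f / 10
  = 3.1 * 5.1 * 0.82 / 10
  = 12.96 / 10
  = 1.30 ha/h


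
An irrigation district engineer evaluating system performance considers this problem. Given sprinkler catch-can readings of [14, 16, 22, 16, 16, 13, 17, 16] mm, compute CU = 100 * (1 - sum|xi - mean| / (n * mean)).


xbar = 130 / 8 = 16.250
sum|xi - xbar| = 13
CU = 100 * (1 - 13 / (8 * 16.250))
   = 100 * (1 - 0.1000)
   = 90%


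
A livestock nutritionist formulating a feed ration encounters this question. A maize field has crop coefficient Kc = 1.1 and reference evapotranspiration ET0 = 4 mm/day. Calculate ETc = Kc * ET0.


ETc = Kc * ET0
    = 1.1 * 4
    = 4.40 mm/day


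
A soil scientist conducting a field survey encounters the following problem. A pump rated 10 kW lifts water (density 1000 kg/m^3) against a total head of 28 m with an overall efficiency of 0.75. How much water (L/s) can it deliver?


Q = (P * 1000 * eta) / (rho * g * H)
  = (10 * 1000 * 0.75) / (1000 * 9.81 * 28)
  = 7500 / 274680
  = 0.02730 m^3/s = 27.30 L/s


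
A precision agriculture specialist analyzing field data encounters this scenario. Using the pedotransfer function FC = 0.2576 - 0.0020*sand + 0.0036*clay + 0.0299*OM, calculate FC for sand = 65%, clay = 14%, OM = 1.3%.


FC = 0.2576 - 0.0020*65 + 0.0036*14 + 0.0299*1.3
   = 0.2576 - 0.1300 + 0.0504 + 0.0389
   = 0.2169


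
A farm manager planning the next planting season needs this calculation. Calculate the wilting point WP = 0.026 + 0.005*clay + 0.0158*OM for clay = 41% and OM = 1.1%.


WP = 0.026 + 0.005*41 + 0.0158*1.1
   = 0.026 + 0.2050 + 0.0174
   = 0.2484


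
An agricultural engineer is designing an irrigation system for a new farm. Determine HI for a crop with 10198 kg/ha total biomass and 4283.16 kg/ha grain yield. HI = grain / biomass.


HI = grain_yield / biomass
   = 4283.16 / 10198
   = 0.42


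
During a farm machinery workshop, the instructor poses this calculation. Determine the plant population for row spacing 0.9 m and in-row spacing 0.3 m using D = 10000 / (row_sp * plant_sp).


D = 10000 / (row_sp * plant_sp)
  = 10000 / (0.9 * 0.3)
  = 10000 / 0.2700
  = 37037.04 plants/ha


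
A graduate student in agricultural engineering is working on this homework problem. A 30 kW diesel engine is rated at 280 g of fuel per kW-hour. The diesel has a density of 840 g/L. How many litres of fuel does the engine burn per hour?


FC = P * BSFC / rho_fuel
   = 30 * 280 / 840
   = 8400 / 840
   = 10 L/h


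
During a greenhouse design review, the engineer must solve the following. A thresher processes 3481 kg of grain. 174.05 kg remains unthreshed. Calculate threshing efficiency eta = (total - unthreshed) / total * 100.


eta = (total - unthreshed) / total * 100
    = (3481 - 174.05) / 3481 * 100
    = 3306.95 / 3481 * 100
    = 95%


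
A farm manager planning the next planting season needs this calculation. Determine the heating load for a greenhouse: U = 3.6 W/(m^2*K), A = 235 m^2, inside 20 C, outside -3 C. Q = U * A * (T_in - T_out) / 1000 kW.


dT = 20 - (-3) = 23 K
Q = U * A * dT
  = 3.6 * 235 * 23
  = 19458 W = 19.46 kW


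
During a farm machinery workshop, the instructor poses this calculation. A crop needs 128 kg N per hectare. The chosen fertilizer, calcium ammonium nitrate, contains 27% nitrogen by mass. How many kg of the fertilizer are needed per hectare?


Rate = N_required / (N_content / 100)
     = 128 / (27 / 100)
     = 128 / 0.27
     = 474.07 kg/ha


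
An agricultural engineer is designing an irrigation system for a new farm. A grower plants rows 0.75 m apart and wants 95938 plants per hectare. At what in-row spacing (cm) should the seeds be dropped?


spacing = 10000 / (row_sp * density)
        = 10000 / (0.75 * 95938)
        = 10000 / 71953.50
        = 0.13898 m = 13.90 cm


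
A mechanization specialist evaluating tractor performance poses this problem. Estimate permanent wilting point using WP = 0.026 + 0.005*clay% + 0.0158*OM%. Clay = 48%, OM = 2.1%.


WP = 0.026 + 0.005*48 + 0.0158*2.1
   = 0.026 + 0.2400 + 0.0332
   = 0.2992


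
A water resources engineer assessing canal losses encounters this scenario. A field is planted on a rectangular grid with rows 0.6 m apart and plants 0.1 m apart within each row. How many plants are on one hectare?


D = 10000 / (row_sp * plant_sp)
  = 10000 / (0.6 * 0.1)
  = 10000 / 0.0600
  = 166666.67 plants/ha


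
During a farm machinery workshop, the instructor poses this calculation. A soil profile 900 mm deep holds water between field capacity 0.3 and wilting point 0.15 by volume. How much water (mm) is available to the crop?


AW = (FC - WP) * D
   = (0.3 - 0.15) * 900
   = 0.15 * 900
   = 135 mm


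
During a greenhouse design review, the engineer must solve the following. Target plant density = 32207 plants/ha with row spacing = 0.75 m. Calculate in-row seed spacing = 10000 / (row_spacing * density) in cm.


spacing = 10000 / (row_sp * density)
        = 10000 / (0.75 * 32207)
        = 10000 / 24155.25
        = 0.41399 m = 41.40 cm


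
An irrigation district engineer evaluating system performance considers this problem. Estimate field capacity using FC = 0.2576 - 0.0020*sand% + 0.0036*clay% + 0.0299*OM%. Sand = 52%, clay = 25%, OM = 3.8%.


FC = 0.2576 - 0.0020*52 + 0.0036*25 + 0.0299*3.8
   = 0.2576 - 0.1040 + 0.0900 + 0.1136
   = 0.3572


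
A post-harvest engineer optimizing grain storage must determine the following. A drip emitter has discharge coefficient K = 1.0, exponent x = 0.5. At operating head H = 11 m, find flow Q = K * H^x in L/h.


Q = K * H^x
  = 1.0 * 11^0.5
  = 1.0 * 3.3166
  = 3.32 L/h


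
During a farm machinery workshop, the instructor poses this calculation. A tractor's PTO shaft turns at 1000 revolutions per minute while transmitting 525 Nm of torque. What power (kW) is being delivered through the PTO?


P = 2*pi*n*T / 60000
  = 2*pi * 1000 * 525 / 60000
  = 3298672.29 / 60000
  = 54.98 kW


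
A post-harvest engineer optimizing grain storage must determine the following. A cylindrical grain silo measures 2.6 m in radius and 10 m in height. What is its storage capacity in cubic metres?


V = pi * r^2 * h
  = pi * 2.6^2 * 10
  = pi * 6.76 * 10
  = 212.37 m^3


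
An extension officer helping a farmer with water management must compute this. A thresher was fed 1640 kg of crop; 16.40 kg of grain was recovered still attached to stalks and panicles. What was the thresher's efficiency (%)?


eta = (total - unthreshed) / total * 100
    = (1640 - 16.40) / 1640 * 100
    = 1623.60 / 1640 * 100
    = 99%


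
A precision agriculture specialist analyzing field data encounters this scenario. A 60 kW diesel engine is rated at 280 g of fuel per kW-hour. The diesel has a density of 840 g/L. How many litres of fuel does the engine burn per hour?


FC = P * BSFC / rho_fuel
   = 60 * 280 / 840
   = 16800 / 840
   = 20 L/h


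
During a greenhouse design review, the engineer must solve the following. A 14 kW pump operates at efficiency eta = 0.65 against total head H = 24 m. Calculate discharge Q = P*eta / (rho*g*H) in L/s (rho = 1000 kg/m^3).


Q = (P * 1000 * eta) / (rho * g * H)
  = (14 * 1000 * 0.65) / (1000 * 9.81 * 24)
  = 9100 / 235440
  = 0.03865 m^3/s = 38.65 L/s


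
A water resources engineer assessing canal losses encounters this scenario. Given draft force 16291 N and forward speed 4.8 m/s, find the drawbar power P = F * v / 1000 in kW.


P = F * v / 1000
  = 16291 * 4.8 / 1000
  = 78196.80 / 1000
  = 78.20 kW


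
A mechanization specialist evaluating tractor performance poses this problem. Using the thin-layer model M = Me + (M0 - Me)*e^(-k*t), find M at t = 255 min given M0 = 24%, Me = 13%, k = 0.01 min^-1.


M = Me + (M0 - Me) * e^(-k*t)
  = 13 + (24 - 13) * e^(-0.01*255)
  = 13 + 11 * e^(-2.550)
  = 13 + 11 * 0.07808
  = 13 + 0.8589
  = 13.86%


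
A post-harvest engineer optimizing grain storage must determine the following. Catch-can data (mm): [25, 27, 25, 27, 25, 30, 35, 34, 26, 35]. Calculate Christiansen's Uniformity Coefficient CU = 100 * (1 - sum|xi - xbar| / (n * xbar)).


xbar = 289 / 10 = 28.900
sum|xi - xbar| = 36.800
CU = 100 * (1 - 36.800 / (10 * 28.900))
   = 100 * (1 - 0.1273)
   = 87.27%


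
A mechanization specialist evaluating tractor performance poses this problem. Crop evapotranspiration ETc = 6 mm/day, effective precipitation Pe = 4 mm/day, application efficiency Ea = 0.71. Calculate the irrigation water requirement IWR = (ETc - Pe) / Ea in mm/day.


IWR = (ETc - Pe) / Ea
    = (6 - 4) / 0.71
    = 2 / 0.71
    = 2.82 mm/day


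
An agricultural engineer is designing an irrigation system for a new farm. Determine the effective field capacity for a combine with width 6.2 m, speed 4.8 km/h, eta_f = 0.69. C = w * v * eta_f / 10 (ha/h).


C = w * v * eta_f / 10
  = 6.2 * 4.8 * 0.69 / 10
  = 20.53 / 10
  = 2.05 ha/h


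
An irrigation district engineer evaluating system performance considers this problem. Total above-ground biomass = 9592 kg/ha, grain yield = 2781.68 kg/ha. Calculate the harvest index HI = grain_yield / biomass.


HI = grain_yield / biomass
   = 2781.68 / 9592
   = 0.29


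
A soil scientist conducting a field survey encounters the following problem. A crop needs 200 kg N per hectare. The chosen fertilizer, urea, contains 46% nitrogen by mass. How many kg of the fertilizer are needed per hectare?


Rate = N_required / (N_content / 100)
     = 200 / (46 / 100)
     = 200 / 0.46
     = 434.78 kg/ha


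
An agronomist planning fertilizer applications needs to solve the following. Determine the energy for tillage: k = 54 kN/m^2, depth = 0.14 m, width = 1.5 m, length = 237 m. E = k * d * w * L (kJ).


E = k * d * w * L
  = 54 * 0.14 * 1.5 * 237
  = 2687.58 kJ


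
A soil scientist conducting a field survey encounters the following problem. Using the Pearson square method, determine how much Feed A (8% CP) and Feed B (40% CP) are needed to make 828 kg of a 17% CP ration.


parts_A = CP_b - target = 40 - 17 = 23
parts_B = target - CP_a = 17 - 8 = 9
total_parts = 23 + 9 = 32
Feed A = 828 * 23 / 32 = 595.13 kg
Feed B = 828 * 9 / 32 = 232.88 kg

595.13 kg


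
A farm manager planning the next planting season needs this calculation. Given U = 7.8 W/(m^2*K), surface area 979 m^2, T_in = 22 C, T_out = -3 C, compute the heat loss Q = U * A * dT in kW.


dT = 22 - (-3) = 25 K
Q = U * A * dT
  = 7.8 * 979 * 25
  = 190905 W = 190.91 kW


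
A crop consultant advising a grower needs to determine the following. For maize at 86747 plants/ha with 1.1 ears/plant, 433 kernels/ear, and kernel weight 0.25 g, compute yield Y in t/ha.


Y = density * ears * kernels * kw
  = 86747 * 1.1 * 433 * 0.25 g/ha
  = 10329399.03 g/ha
  = 10329.40 kg/ha = 10.33 t/ha


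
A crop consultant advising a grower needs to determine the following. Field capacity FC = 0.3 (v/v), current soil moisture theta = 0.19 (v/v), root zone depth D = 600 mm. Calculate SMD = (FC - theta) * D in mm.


SMD = (FC - theta) * D
    = (0.3 - 0.19) * 600
    = 0.110 * 600
    = 66 mm


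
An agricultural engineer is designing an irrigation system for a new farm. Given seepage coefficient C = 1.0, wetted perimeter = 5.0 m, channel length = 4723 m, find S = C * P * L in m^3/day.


S = C * P * L
  = 1.0 * 5.0 * 4723
  = 23615 m^3/day


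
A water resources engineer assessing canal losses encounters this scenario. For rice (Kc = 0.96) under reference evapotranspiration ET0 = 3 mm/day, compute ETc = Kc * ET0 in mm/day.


ETc = Kc * ET0
    = 0.96 * 3
    = 2.88 mm/day


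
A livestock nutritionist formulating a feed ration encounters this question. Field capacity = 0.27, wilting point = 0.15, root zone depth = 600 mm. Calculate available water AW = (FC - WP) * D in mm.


AW = (FC - WP) * D
   = (0.27 - 0.15) * 600
   = 0.12 * 600
   = 72 mm


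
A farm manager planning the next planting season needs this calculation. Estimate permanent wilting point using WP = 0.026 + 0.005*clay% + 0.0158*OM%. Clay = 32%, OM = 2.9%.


WP = 0.026 + 0.005*32 + 0.0158*2.9
   = 0.026 + 0.1600 + 0.0458
   = 0.2318


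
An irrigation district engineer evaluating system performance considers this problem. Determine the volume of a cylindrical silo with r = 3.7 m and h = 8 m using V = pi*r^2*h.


V = pi * r^2 * h
  = pi * 3.7^2 * 8
  = pi * 13.69 * 8
  = 344.07 m^3


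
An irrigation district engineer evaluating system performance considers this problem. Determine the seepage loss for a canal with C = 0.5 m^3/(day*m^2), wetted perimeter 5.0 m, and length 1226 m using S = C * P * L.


S = C * P * L
  = 0.5 * 5.0 * 1226
  = 3065 m^3/day


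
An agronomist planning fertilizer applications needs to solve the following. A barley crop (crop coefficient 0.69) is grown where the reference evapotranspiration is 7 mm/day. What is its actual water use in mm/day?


ETc = Kc * ET0
    = 0.69 * 7
    = 4.83 mm/day


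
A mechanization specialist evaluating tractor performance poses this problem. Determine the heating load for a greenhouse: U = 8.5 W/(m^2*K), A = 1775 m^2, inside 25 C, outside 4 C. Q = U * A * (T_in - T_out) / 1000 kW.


dT = 25 - (4) = 21 K
Q = U * A * dT
  = 8.5 * 1775 * 21
  = 316837.50 W = 316.84 kW


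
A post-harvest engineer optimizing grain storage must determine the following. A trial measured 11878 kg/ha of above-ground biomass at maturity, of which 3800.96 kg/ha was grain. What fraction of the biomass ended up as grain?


HI = grain_yield / biomass
   = 3800.96 / 11878
   = 0.32


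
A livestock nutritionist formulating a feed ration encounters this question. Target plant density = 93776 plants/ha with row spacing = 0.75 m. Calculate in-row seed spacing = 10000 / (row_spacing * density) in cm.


spacing = 10000 / (row_sp * density)
        = 10000 / (0.75 * 93776)
        = 10000 / 70332
        = 0.14218 m = 14.22 cm


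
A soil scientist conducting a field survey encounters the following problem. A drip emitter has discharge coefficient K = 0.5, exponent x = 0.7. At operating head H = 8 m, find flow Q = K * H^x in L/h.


Q = K * H^x
  = 0.5 * 8^0.7
  = 0.5 * 4.2871
  = 2.14 L/h


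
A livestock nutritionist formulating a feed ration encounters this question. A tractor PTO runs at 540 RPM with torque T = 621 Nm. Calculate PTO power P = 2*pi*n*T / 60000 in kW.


P = 2*pi*n*T / 60000
  = 2*pi * 540 * 621 / 60000
  = 2107003.36 / 60000
  = 35.12 kW


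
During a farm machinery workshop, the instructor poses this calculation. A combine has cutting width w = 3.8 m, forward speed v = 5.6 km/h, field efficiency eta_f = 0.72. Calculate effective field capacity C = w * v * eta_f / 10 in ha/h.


C = w * v * eta_f / 10
  = 3.8 * 5.6 * 0.72 / 10
  = 15.32 / 10
  = 1.53 ha/h


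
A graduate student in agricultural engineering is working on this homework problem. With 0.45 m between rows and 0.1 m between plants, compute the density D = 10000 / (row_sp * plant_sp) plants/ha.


D = 10000 / (row_sp * plant_sp)
  = 10000 / (0.45 * 0.1)
  = 10000 / 0.0450
  = 222222.22 plants/ha


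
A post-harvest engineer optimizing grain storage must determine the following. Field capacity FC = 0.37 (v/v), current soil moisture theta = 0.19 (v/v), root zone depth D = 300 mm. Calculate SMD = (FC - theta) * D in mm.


SMD = (FC - theta) * D
    = (0.37 - 0.19) * 300
    = 0.180 * 300
    = 54 mm
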